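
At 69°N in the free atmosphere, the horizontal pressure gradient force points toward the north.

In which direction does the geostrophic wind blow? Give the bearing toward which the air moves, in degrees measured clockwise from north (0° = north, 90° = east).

090°

The pressure-gradient force points toward the north (bearing 000°).
Geostrophic balance: in the Northern Hemisphere the Coriolis force deflects motion to the right, so the geostrophic wind blows 90° to the right of the pressure-gradient force (low pressure on the left).
Rotating 000° by 90° clockwise gives 090° — the wind blows toward the east.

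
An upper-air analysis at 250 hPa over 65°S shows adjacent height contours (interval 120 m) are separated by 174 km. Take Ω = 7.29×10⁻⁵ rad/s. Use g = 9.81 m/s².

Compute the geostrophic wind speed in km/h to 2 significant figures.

180 km/h

Coriolis parameter at 65°S:
f = 2Ω sin φ = 2 × 7.29×10⁻⁵ × sin 65° = 1.32×10⁻⁴ s⁻¹
Height gradient: |∂Z/∂n| = 120 m / 174000 m = 6.90×10⁻⁴
On a pressure surface, geostrophic balance gives V_g = (g/f)|∂Z/∂n|:
V_g = 9.81 × 6.90×10⁻⁴ / 1.32×10⁻⁴ = 51.2 m/s
Converting: 51.2 m/s × 3.6 = 180 km/h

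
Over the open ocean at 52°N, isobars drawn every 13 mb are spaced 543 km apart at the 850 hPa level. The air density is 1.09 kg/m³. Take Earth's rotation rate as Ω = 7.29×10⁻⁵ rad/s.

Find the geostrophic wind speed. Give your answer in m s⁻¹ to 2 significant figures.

19 m s⁻¹

Coriolis parameter at 52°N:
f = 2Ω sin φ = 2 × 7.29×10⁻⁵ × sin 52° = 1.15×10⁻⁴ s⁻¹
Pressure gradient: |∂P/∂n| = 1300 Pa / 543000 m = 2.39×10⁻³ Pa/m
Geostrophic balance (pressure-gradient force = Coriolis force):
V_g = (1/(fρ)) |∂P/∂n| = 2.39×10⁻³ / (1.15×10⁻⁴ × 1.09) = 19.1 m/s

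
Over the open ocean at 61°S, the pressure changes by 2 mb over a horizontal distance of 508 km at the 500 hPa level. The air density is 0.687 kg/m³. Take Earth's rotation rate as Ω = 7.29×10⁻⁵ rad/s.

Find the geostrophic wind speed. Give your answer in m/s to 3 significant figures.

4.49 m/s

Coriolis parameter at 61°S:
f = 2Ω sin φ = 2 × 7.29×10⁻⁵ × sin 61° = 1.28×10⁻⁴ s⁻¹
Pressure gradient: |∂P/∂n| = 200 Pa / 508000 m = 3.94×10⁻⁴ Pa/m
Geostrophic balance (pressure-gradient force = Coriolis force):
V_g = (1/(fρ)) |∂P/∂n| = 3.94×10⁻⁴ / (1.28×10⁻⁴ × 0.687) = 4.49 m/s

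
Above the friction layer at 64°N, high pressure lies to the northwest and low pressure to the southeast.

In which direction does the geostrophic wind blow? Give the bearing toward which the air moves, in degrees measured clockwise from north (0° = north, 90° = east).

225°

The pressure-gradient force points toward the southeast (bearing 135°).
Geostrophic balance: in the Northern Hemisphere the Coriolis force deflects motion to the right, so the geostrophic wind blows 90° to the right of the pressure-gradient force (low pressure on the left).
Rotating 135° by 90° clockwise gives 225° — the wind blows toward the southwest.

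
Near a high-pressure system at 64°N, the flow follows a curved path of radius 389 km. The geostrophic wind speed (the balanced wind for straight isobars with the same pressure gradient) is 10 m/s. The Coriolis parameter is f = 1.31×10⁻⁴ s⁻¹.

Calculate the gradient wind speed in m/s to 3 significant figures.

13.7 m/s

Around a high, pressure-gradient force acts outward with centrifugal, so Coriolis balances both:
fV = (1/ρ)|∂P/∂n| + V²/R  →  V² − fR·V + fR·V_g = 0
With fR = 1.31×10⁻⁴ × 389×10³ m = 51.0 m/s:
V = [fR − √((fR)² − 4 fR V_g)]/2 = [51.0 − √(51.0² − 4×51.0×10)]/2 = 13.7 m/s
Supergeostrophic (V > V_g = 10 m/s), as expected around a high.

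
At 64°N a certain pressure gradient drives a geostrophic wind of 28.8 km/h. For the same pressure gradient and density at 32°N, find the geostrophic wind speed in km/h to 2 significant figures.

49 km/h

With the same pressure gradient and density, V_g ∝ 1/f ∝ 1/sin φ.
V₂ = V₁ · sin φ₁ / sin φ₂ = 28.8 × sin 64° / sin 32°
V₂ = 28.8 × 0.8988/0.5299 = 49 km/h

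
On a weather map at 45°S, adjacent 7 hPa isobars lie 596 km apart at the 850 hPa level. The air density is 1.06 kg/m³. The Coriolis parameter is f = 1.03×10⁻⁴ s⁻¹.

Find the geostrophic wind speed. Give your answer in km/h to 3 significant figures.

Pressure gradient: |∂P/∂n| = 700 Pa / 596000 m = 1.17×10⁻³ Pa/m
Geostrophic balance (pressure-gradient force = Coriolis force):
V_g = (1/(fρ)) |∂P/∂n| = 1.17×10⁻³ / (1.03×10⁻⁴ × 1.06) = 10.8 m/s
Converting: 10.8 m/s × 3.6 = 38.7 km/h

38.7 km/h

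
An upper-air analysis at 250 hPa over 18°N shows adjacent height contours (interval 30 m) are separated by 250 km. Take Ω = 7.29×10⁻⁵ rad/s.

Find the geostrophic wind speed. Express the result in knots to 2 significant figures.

Coriolis parameter at 18°N:
f = 2Ω sin φ = 2 × 7.29×10⁻⁵ × sin 18° = 4.51×10⁻⁵ s⁻¹
Height gradient: |∂Z/∂n| = 30 m / 250000 m = 1.20×10⁻⁴
On a pressure surface, geostrophic balance gives V_g = (g/f)|∂Z/∂n|:
V_g = 9.81 × 1.20×10⁻⁴ / 4.51×10⁻⁵ = 26.1 m/s
Converting: 26.1 m/s × 1.944 = 51 knots

51 knots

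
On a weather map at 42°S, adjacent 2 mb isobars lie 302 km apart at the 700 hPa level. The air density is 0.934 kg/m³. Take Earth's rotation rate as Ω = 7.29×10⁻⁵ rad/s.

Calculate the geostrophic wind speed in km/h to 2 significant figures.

26 km/h

Coriolis parameter at 42°S:
f = 2Ω sin φ = 2 × 7.29×10⁻⁵ × sin 42° = 9.76×10⁻⁵ s⁻¹
Pressure gradient: |∂P/∂n| = 200 Pa / 302000 m = 6.62×10⁻⁴ Pa/m
Geostrophic balance (pressure-gradient force = Coriolis force):
V_g = (1/(fρ)) |∂P/∂n| = 6.62×10⁻⁴ / (9.76×10⁻⁵ × 0.934) = 7.27 m/s
Converting: 7.27 m/s × 3.6 = 26 km/h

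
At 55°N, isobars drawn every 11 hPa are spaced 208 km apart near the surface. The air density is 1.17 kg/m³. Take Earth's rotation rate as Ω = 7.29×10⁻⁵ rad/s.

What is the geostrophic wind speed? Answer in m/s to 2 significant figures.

38 m/s

Coriolis parameter at 55°N:
f = 2Ω sin φ = 2 × 7.29×10⁻⁵ × sin 55° = 1.19×10⁻⁴ s⁻¹
Pressure gradient: |∂P/∂n| = 1100 Pa / 208000 m = 5.29×10⁻³ Pa/m
Geostrophic balance (pressure-gradient force = Coriolis force):
V_g = (1/(fρ)) |∂P/∂n| = 5.29×10⁻³ / (1.19×10⁻⁴ × 1.17) = 37.8 m/s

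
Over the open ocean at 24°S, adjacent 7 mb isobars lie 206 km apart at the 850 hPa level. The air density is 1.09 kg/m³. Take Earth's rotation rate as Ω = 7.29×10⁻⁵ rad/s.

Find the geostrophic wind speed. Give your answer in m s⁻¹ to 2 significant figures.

53 m s⁻¹

Coriolis parameter at 24°S:
f = 2Ω sin φ = 2 × 7.29×10⁻⁵ × sin 24° = 5.93×10⁻⁵ s⁻¹
Pressure gradient: |∂P/∂n| = 700 Pa / 206000 m = 3.40×10⁻³ Pa/m
Geostrophic balance (pressure-gradient force = Coriolis force):
V_g = (1/(fρ)) |∂P/∂n| = 3.40×10⁻³ / (5.93×10⁻⁵ × 1.09) = 52.6 m/s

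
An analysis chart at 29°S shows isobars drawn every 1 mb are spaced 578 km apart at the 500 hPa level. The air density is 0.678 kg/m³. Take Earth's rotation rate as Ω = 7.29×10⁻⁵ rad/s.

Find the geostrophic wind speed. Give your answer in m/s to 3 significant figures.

Coriolis parameter at 29°S:
f = 2Ω sin φ = 2 × 7.29×10⁻⁵ × sin 29° = 7.07×10⁻⁵ s⁻¹
Pressure gradient: |∂P/∂n| = 100 Pa / 578000 m = 1.73×10⁻⁴ Pa/m
Geostrophic balance (pressure-gradient force = Coriolis force):
V_g = (1/(fρ)) |∂P/∂n| = 1.73×10⁻⁴ / (7.07×10⁻⁵ × 0.678) = 3.61 m/s

3.61 m/s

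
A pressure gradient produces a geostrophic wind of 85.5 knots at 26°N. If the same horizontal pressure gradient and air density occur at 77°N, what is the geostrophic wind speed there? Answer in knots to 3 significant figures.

38.5 knots

With the same pressure gradient and density, V_g ∝ 1/f ∝ 1/sin φ.
V₂ = V₁ · sin φ₁ / sin φ₂ = 85.5 × sin 26° / sin 77°
V₂ = 85.5 × 0.4384/0.9744 = 38.5 knots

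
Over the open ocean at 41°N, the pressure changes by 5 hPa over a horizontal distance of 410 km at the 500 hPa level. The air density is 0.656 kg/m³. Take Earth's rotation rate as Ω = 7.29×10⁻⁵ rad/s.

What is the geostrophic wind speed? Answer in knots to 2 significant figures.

38 knots

Coriolis parameter at 41°N:
f = 2Ω sin φ = 2 × 7.29×10⁻⁵ × sin 41° = 9.57×10⁻⁵ s⁻¹
Pressure gradient: |∂P/∂n| = 500 Pa / 410000 m = 1.22×10⁻³ Pa/m
Geostrophic balance (pressure-gradient force = Coriolis force):
V_g = (1/(fρ)) |∂P/∂n| = 1.22×10⁻³ / (9.57×10⁻⁵ × 0.656) = 19.4 m/s
Converting: 19.4 m/s × 1.944 = 38 knots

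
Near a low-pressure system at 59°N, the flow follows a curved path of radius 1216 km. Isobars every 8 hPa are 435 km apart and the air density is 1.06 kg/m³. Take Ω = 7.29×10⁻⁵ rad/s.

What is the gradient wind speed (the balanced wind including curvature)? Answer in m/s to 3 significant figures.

12.8 m/s

Coriolis parameter at 59°N:
f = 2Ω sin φ = 2 × 7.29×10⁻⁵ × sin 59° = 1.25×10⁻⁴ s⁻¹
Pressure gradient: |∂P/∂n| = 800 Pa / 435000 m = 1.84×10⁻³ Pa/m
Geostrophic speed: V_g = |∂P/∂n|/(fρ) = 1.84×10⁻³/(1.25×10⁻⁴ × 1.06) = 13.9 m/s
Around a low, centrifugal force acts outward with Coriolis, so pressure-gradient force balances both:
(1/ρ)|∂P/∂n| = fV + V²/R  →  V² + fR·V − fR·V_g = 0
With fR = 1.25×10⁻⁴ × 1216×10³ m = 152 m/s:
V = [−fR + √((fR)² + 4 fR V_g)]/2 = [−152 + √(152² + 4×152×13.9)]/2 = 12.8 m/s
Subgeostrophic (V < V_g = 13.9 m/s), as expected around a low.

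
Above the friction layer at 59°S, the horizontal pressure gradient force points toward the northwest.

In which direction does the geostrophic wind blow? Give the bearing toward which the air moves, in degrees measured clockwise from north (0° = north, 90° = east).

The pressure-gradient force points toward the northwest (bearing 315°).
Geostrophic balance: in the Southern Hemisphere the Coriolis force deflects motion to the left, so the geostrophic wind blows 90° to the left of the pressure-gradient force (low pressure on the right).
Rotating 315° by 90° counterclockwise gives 225° — the wind blows toward the southwest.

225°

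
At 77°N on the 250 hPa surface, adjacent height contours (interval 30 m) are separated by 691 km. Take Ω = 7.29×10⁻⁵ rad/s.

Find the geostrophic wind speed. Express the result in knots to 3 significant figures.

Coriolis parameter at 77°N:
f = 2Ω sin φ = 2 × 7.29×10⁻⁵ × sin 77° = 1.42×10⁻⁴ s⁻¹
Height gradient: |∂Z/∂n| = 30 m / 691000 m = 4.34×10⁻⁵
On a pressure surface, geostrophic balance gives V_g = (g/f)|∂Z/∂n|:
V_g = 9.81 × 4.34×10⁻⁵ / 1.42×10⁻⁴ = 3.00 m/s
Converting: 3.00 m/s × 1.944 = 5.83 knots

5.83 knots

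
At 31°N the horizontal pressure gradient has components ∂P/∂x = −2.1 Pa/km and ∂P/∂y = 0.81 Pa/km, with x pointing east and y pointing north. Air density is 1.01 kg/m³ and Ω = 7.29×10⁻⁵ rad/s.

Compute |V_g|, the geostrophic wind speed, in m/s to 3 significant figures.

29.7 m/s

Coriolis parameter at 31°N:
f = 2Ω sin φ = 2 × 7.29×10⁻⁵ × sin 31° = 7.51×10⁻⁵ s⁻¹
Component geostrophic relations (x east, y north):
u_g = −(1/(fρ)) ∂P/∂y,  v_g = (1/(fρ)) ∂P/∂x
u_g = −(0.81×10⁻³)/(7.51×10⁻⁵ × 1.01) = −10.7 m/s;  v_g = (−2.1×10⁻³)/(7.51×10⁻⁵ × 1.01) = −27.7 m/s
|V_g| = √(u_g² + v_g²) = 29.7 m/s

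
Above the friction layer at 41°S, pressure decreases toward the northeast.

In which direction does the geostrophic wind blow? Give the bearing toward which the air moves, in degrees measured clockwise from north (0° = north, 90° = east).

315°

The pressure-gradient force points toward the northeast (bearing 045°).
Geostrophic balance: in the Southern Hemisphere the Coriolis force deflects motion to the left, so the geostrophic wind blows 90° to the left of the pressure-gradient force (low pressure on the right).
Rotating 045° by 90° counterclockwise gives 315° — the wind blows toward the northwest.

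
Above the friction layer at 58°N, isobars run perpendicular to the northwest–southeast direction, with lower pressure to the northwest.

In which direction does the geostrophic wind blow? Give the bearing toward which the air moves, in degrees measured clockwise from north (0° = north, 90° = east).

The pressure-gradient force points toward the northwest (bearing 315°).
Geostrophic balance: in the Northern Hemisphere the Coriolis force deflects motion to the right, so the geostrophic wind blows 90° to the right of the pressure-gradient force (low pressure on the left).
Rotating 315° by 90° clockwise gives 045° — the wind blows toward the northeast.

045°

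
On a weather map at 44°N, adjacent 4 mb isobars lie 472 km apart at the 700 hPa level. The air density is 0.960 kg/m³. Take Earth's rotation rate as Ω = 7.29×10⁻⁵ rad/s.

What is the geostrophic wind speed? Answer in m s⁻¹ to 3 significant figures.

Coriolis parameter at 44°N:
f = 2Ω sin φ = 2 × 7.29×10⁻⁵ × sin 44° = 1.01×10⁻⁴ s⁻¹
Pressure gradient: |∂P/∂n| = 400 Pa / 472000 m = 8.47×10⁻⁴ Pa/m
Geostrophic balance (pressure-gradient force = Coriolis force):
V_g = (1/(fρ)) |∂P/∂n| = 8.47×10⁻⁴ / (1.01×10⁻⁴ × 0.960) = 8.72 m/s

8.72 m s⁻¹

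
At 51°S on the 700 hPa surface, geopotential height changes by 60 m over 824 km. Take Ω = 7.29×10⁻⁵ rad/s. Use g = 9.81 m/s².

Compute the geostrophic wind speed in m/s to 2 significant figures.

Coriolis parameter at 51°S:
f = 2Ω sin φ = 2 × 7.29×10⁻⁵ × sin 51° = 1.13×10⁻⁴ s⁻¹
Height gradient: |∂Z/∂n| = 60 m / 824000 m = 7.28×10⁻⁵
On a pressure surface, geostrophic balance gives V_g = (g/f)|∂Z/∂n|:
V_g = 9.81 × 7.28×10⁻⁵ / 1.13×10⁻⁴ = 6.30 m/s

6.3 m/s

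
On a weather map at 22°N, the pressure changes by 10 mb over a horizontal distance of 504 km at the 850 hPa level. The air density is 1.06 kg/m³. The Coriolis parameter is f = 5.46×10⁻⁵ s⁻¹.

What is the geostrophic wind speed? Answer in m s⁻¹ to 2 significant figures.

Pressure gradient: |∂P/∂n| = 1000 Pa / 504000 m = 1.98×10⁻³ Pa/m
Geostrophic balance (pressure-gradient force = Coriolis force):
V_g = (1/(fρ)) |∂P/∂n| = 1.98×10⁻³ / (5.46×10⁻⁵ × 1.06) = 34.3 m/s

34 m s⁻¹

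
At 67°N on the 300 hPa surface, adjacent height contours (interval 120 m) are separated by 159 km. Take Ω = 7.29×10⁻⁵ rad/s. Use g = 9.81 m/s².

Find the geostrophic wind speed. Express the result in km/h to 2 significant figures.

Coriolis parameter at 67°N:
f = 2Ω sin φ = 2 × 7.29×10⁻⁵ × sin 67° = 1.34×10⁻⁴ s⁻¹
Height gradient: |∂Z/∂n| = 120 m / 159000 m = 7.55×10⁻⁴
On a pressure surface, geostrophic balance gives V_g = (g/f)|∂Z/∂n|:
V_g = 9.81 × 7.55×10⁻⁴ / 1.34×10⁻⁴ = 55.2 m/s
Converting: 55.2 m/s × 3.6 = 200 km/h

200 km/h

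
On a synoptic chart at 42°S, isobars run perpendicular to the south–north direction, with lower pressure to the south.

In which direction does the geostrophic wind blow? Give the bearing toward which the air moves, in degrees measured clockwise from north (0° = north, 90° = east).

The pressure-gradient force points toward the south (bearing 180°).
Geostrophic balance: in the Southern Hemisphere the Coriolis force deflects motion to the left, so the geostrophic wind blows 90° to the left of the pressure-gradient force (low pressure on the right).
Rotating 180° by 90° counterclockwise gives 090° — the wind blows toward the east.

090°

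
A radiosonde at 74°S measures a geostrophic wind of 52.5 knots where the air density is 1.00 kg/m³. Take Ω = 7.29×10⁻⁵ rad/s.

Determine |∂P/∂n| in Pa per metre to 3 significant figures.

3.79×10⁻³ Pa/m

Coriolis parameter at 74°S:
f = 2Ω sin φ = 2 × 7.29×10⁻⁵ × sin 74° = 1.40×10⁻⁴ s⁻¹
Wind speed in SI: 52.5 knots = 27.0 m/s
Geostrophic balance rearranged: |∂P/∂n| = f ρ V_g
|∂P/∂n| = 1.40×10⁻⁴ × 1.00 × 27.0 = 3.79×10⁻³ Pa/m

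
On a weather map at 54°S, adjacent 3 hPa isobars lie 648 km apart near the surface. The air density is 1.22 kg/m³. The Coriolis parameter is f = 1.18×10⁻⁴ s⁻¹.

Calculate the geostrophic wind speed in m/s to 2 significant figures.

Pressure gradient: |∂P/∂n| = 300 Pa / 648000 m = 4.63×10⁻⁴ Pa/m
Geostrophic balance (pressure-gradient force = Coriolis force):
V_g = (1/(fρ)) |∂P/∂n| = 4.63×10⁻⁴ / (1.18×10⁻⁴ × 1.22) = 3.22 m/s

3.2 m/s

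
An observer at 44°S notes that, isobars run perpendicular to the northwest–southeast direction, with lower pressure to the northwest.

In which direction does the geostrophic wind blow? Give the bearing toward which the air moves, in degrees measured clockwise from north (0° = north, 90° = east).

225°

The pressure-gradient force points toward the northwest (bearing 315°).
Geostrophic balance: in the Southern Hemisphere the Coriolis force deflects motion to the left, so the geostrophic wind blows 90° to the left of the pressure-gradient force (low pressure on the right).
Rotating 315° by 90° counterclockwise gives 225° — the wind blows toward the southwest.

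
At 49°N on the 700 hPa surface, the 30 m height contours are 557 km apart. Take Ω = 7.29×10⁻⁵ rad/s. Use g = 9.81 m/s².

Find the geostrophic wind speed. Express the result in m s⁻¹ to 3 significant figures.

4.80 m s⁻¹

Coriolis parameter at 49°N:
f = 2Ω sin φ = 2 × 7.29×10⁻⁵ × sin 49° = 1.10×10⁻⁴ s⁻¹
Height gradient: |∂Z/∂n| = 30 m / 557000 m = 5.39×10⁻⁵
On a pressure surface, geostrophic balance gives V_g = (g/f)|∂Z/∂n|:
V_g = 9.81 × 5.39×10⁻⁵ / 1.10×10⁻⁴ = 4.80 m/s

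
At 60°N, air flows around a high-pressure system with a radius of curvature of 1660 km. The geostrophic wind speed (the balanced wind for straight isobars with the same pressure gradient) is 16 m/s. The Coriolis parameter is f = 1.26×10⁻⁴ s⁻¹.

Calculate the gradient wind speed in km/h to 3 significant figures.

Around a high, pressure-gradient force acts outward with centrifugal, so Coriolis balances both:
fV = (1/ρ)|∂P/∂n| + V²/R  →  V² − fR·V + fR·V_g = 0
With fR = 1.26×10⁻⁴ × 1660×10³ m = 209 m/s:
V = [fR − √((fR)² − 4 fR V_g)]/2 = [209 − √(209² − 4×209×16)]/2 = 17.5 m/s
Supergeostrophic (V > V_g = 16 m/s), as expected around a high.
Converting: 17.5 m/s × 3.6 = 62.8 km/h

62.8 km/h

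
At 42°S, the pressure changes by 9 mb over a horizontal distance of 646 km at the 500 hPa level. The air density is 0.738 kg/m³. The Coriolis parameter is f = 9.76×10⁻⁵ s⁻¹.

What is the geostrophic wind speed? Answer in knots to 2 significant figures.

Pressure gradient: |∂P/∂n| = 900 Pa / 646000 m = 1.39×10⁻³ Pa/m
Geostrophic balance (pressure-gradient force = Coriolis force):
V_g = (1/(fρ)) |∂P/∂n| = 1.39×10⁻³ / (9.76×10⁻⁵ × 0.738) = 19.3 m/s
Converting: 19.3 m/s × 1.944 = 38 knots

38 knots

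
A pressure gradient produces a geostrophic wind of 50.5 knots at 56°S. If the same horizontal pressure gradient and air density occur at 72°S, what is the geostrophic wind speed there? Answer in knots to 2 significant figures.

44 knots

With the same pressure gradient and density, V_g ∝ 1/f ∝ 1/sin φ.
V₂ = V₁ · sin φ₁ / sin φ₂ = 50.5 × sin 56° / sin 72°
V₂ = 50.5 × 0.8290/0.9511 = 44 knots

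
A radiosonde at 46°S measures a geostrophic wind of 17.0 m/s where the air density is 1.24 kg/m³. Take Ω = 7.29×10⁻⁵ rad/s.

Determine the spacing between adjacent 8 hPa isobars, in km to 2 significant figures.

Coriolis parameter at 46°S:
f = 2Ω sin φ = 2 × 7.29×10⁻⁵ × sin 46° = 1.05×10⁻⁴ s⁻¹
Geostrophic balance rearranged: |∂P/∂n| = f ρ V_g
|∂P/∂n| = 1.05×10⁻⁴ × 1.24 × 17.0 = 2.21×10⁻³ Pa/m
Isobar spacing: Δn = ΔP/|∂P/∂n| = 800 Pa / 2.21×10⁻³ Pa/m = 361849 m ≈ 360 km

360 km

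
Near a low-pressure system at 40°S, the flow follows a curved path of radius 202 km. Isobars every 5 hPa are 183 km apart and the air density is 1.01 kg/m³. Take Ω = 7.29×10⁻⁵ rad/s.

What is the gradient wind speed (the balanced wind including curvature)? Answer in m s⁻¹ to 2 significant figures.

Coriolis parameter at 40°S:
f = 2Ω sin φ = 2 × 7.29×10⁻⁵ × sin 40° = 9.37×10⁻⁵ s⁻¹
Pressure gradient: |∂P/∂n| = 500 Pa / 183000 m = 2.73×10⁻³ Pa/m
Geostrophic speed: V_g = |∂P/∂n|/(fρ) = 2.73×10⁻³/(9.37×10⁻⁵ × 1.01) = 28.9 m/s
Around a low, centrifugal force acts outward with Coriolis, so pressure-gradient force balances both:
(1/ρ)|∂P/∂n| = fV + V²/R  →  V² + fR·V − fR·V_g = 0
With fR = 9.37×10⁻⁵ × 202×10³ m = 18.9 m/s:
V = [−fR + √((fR)² + 4 fR V_g)]/2 = [−18.9 + √(18.9² + 4×18.9×28.9)]/2 = 15.8 m/s
Subgeostrophic (V < V_g = 28.9 m/s), as expected around a low.

16 m s⁻¹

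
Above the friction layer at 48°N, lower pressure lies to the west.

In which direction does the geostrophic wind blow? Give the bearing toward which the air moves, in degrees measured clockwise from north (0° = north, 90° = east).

The pressure-gradient force points toward the west (bearing 270°).
Geostrophic balance: in the Northern Hemisphere the Coriolis force deflects motion to the right, so the geostrophic wind blows 90° to the right of the pressure-gradient force (low pressure on the left).
Rotating 270° by 90° clockwise gives 000° — the wind blows toward the north.

000°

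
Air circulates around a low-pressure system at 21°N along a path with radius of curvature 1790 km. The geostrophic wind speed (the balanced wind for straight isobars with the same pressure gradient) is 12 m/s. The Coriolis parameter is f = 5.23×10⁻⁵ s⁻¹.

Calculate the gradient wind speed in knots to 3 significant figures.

20.9 knots

Around a low, centrifugal force acts outward with Coriolis, so pressure-gradient force balances both:
(1/ρ)|∂P/∂n| = fV + V²/R  →  V² + fR·V − fR·V_g = 0
With fR = 5.23×10⁻⁵ × 1790×10³ m = 93.6 m/s:
V = [−fR + √((fR)² + 4 fR V_g)]/2 = [−93.6 + √(93.6² + 4×93.6×12)]/2 = 10.8 m/s
Subgeostrophic (V < V_g = 12 m/s), as expected around a low.
Converting: 10.8 m/s × 1.944 = 20.9 knots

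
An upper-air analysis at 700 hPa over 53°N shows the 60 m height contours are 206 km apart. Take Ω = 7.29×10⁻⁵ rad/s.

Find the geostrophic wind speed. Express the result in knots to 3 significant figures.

47.7 knots

Coriolis parameter at 53°N:
f = 2Ω sin φ = 2 × 7.29×10⁻⁵ × sin 53° = 1.16×10⁻⁴ s⁻¹
Height gradient: |∂Z/∂n| = 60 m / 206000 m = 2.91×10⁻⁴
On a pressure surface, geostrophic balance gives V_g = (g/f)|∂Z/∂n|:
V_g = 9.81 × 2.91×10⁻⁴ / 1.16×10⁻⁴ = 24.5 m/s
Converting: 24.5 m/s × 1.944 = 47.7 knots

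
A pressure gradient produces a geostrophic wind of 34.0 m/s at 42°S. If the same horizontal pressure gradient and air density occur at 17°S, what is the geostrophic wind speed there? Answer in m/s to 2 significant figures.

With the same pressure gradient and density, V_g ∝ 1/f ∝ 1/sin φ.
V₂ = V₁ · sin φ₁ / sin φ₂ = 34.0 × sin 42° / sin 17°
V₂ = 34.0 × 0.6691/0.2924 = 78 m/s

78 m/s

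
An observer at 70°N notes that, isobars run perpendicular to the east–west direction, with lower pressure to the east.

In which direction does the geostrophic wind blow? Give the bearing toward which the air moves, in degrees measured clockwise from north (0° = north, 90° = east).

The pressure-gradient force points toward the east (bearing 090°).
Geostrophic balance: in the Northern Hemisphere the Coriolis force deflects motion to the right, so the geostrophic wind blows 90° to the right of the pressure-gradient force (low pressure on the left).
Rotating 090° by 90° clockwise gives 180° — the wind blows toward the south.

180°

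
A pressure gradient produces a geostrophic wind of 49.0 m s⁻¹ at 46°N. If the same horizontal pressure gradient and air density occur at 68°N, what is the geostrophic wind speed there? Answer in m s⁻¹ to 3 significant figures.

38.0 m s⁻¹

With the same pressure gradient and density, V_g ∝ 1/f ∝ 1/sin φ.
V₂ = V₁ · sin φ₁ / sin φ₂ = 49.0 × sin 46° / sin 68°
V₂ = 49.0 × 0.7193/0.9272 = 38.0 m s⁻¹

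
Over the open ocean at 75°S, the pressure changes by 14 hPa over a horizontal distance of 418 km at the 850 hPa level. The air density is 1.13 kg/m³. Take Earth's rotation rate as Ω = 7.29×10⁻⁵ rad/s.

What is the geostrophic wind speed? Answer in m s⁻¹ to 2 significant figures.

21 m s⁻¹

Coriolis parameter at 75°S:
f = 2Ω sin φ = 2 × 7.29×10⁻⁵ × sin 75° = 1.41×10⁻⁴ s⁻¹
Pressure gradient: |∂P/∂n| = 1400 Pa / 418000 m = 3.35×10⁻³ Pa/m
Geostrophic balance (pressure-gradient force = Coriolis force):
V_g = (1/(fρ)) |∂P/∂n| = 3.35×10⁻³ / (1.41×10⁻⁴ × 1.13) = 21.0 m/s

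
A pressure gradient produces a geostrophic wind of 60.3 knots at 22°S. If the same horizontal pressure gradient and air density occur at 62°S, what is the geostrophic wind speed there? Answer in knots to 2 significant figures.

26 knots

With the same pressure gradient and density, V_g ∝ 1/f ∝ 1/sin φ.
V₂ = V₁ · sin φ₁ / sin φ₂ = 60.3 × sin 22° / sin 62°
V₂ = 60.3 × 0.3746/0.8829 = 26 knots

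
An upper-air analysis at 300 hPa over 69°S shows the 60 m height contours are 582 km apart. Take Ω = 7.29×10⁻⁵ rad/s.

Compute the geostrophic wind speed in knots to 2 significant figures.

14 knots

Coriolis parameter at 69°S:
f = 2Ω sin φ = 2 × 7.29×10⁻⁵ × sin 69° = 1.36×10⁻⁴ s⁻¹
Height gradient: |∂Z/∂n| = 60 m / 582000 m = 1.03×10⁻⁴
On a pressure surface, geostrophic balance gives V_g = (g/f)|∂Z/∂n|:
V_g = 9.81 × 1.03×10⁻⁴ / 1.36×10⁻⁴ = 7.43 m/s
Converting: 7.43 m/s × 1.944 = 14 knots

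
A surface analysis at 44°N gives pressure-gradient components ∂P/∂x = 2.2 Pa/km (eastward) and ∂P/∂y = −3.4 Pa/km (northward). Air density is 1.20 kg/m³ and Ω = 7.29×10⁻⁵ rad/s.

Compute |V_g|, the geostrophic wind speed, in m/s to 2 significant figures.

Coriolis parameter at 44°N:
f = 2Ω sin φ = 2 × 7.29×10⁻⁵ × sin 44° = 1.01×10⁻⁴ s⁻¹
Component geostrophic relations (x east, y north):
u_g = −(1/(fρ)) ∂P/∂y,  v_g = (1/(fρ)) ∂P/∂x
u_g = −(−3.4×10⁻³)/(1.01×10⁻⁴ × 1.20) = 28.0 m/s;  v_g = (2.2×10⁻³)/(1.01×10⁻⁴ × 1.20) = 18.1 m/s
|V_g| = √(u_g² + v_g²) = 33.3 m/s

33 m/s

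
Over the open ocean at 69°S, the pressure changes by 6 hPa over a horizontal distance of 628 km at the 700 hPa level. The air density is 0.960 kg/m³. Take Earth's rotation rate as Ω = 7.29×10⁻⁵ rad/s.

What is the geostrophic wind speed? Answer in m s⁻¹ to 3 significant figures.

7.31 m s⁻¹

Coriolis parameter at 69°S:
f = 2Ω sin φ = 2 × 7.29×10⁻⁵ × sin 69° = 1.36×10⁻⁴ s⁻¹
Pressure gradient: |∂P/∂n| = 600 Pa / 628000 m = 9.55×10⁻⁴ Pa/m
Geostrophic balance (pressure-gradient force = Coriolis force):
V_g = (1/(fρ)) |∂P/∂n| = 9.55×10⁻⁴ / (1.36×10⁻⁴ × 0.960) = 7.31 m/s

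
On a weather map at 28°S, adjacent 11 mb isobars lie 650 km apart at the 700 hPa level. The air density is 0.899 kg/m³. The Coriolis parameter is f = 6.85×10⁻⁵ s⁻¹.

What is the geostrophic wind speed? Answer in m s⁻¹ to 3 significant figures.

27.5 m s⁻¹

Pressure gradient: |∂P/∂n| = 1100 Pa / 650000 m = 1.69×10⁻³ Pa/m
Geostrophic balance (pressure-gradient force = Coriolis force):
V_g = (1/(fρ)) |∂P/∂n| = 1.69×10⁻³ / (6.85×10⁻⁵ × 0.899) = 27.5 m/s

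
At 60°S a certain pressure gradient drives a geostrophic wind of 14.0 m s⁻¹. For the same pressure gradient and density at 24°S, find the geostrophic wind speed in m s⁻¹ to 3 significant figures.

With the same pressure gradient and density, V_g ∝ 1/f ∝ 1/sin φ.
V₂ = V₁ · sin φ₁ / sin φ₂ = 14.0 × sin 60° / sin 24°
V₂ = 14.0 × 0.8660/0.4067 = 29.8 m s⁻¹

29.8 m s⁻¹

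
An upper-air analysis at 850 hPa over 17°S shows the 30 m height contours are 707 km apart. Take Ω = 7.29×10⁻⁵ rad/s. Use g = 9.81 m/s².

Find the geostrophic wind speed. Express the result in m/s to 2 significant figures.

9.8 m/s

Coriolis parameter at 17°S:
f = 2Ω sin φ = 2 × 7.29×10⁻⁵ × sin 17° = 4.26×10⁻⁵ s⁻¹
Height gradient: |∂Z/∂n| = 30 m / 707000 m = 4.24×10⁻⁵
On a pressure surface, geostrophic balance gives V_g = (g/f)|∂Z/∂n|:
V_g = 9.81 × 4.24×10⁻⁵ / 4.26×10⁻⁵ = 9.77 m/s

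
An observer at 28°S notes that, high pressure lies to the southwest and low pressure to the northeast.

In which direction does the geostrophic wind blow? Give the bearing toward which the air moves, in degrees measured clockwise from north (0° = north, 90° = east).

The pressure-gradient force points toward the northeast (bearing 045°).
Geostrophic balance: in the Southern Hemisphere the Coriolis force deflects motion to the left, so the geostrophic wind blows 90° to the left of the pressure-gradient force (low pressure on the right).
Rotating 045° by 90° counterclockwise gives 315° — the wind blows toward the northwest.

315°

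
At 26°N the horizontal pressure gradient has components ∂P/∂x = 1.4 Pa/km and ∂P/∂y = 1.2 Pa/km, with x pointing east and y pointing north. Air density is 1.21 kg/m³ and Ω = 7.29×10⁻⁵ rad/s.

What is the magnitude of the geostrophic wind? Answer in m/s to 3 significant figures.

Coriolis parameter at 26°N:
f = 2Ω sin φ = 2 × 7.29×10⁻⁵ × sin 26° = 6.39×10⁻⁵ s⁻¹
Component geostrophic relations (x east, y north):
u_g = −(1/(fρ)) ∂P/∂y,  v_g = (1/(fρ)) ∂P/∂x
u_g = −(1.2×10⁻³)/(6.39×10⁻⁵ × 1.21) = −15.5 m/s;  v_g = (1.4×10⁻³)/(6.39×10⁻⁵ × 1.21) = 18.1 m/s
|V_g| = √(u_g² + v_g²) = 23.8 m/s

23.8 m/s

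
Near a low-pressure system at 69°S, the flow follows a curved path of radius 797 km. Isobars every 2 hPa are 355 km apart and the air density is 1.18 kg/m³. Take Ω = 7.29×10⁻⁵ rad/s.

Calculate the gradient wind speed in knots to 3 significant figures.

Coriolis parameter at 69°S:
f = 2Ω sin φ = 2 × 7.29×10⁻⁵ × sin 69° = 1.36×10⁻⁴ s⁻¹
Pressure gradient: |∂P/∂n| = 200 Pa / 355000 m = 5.63×10⁻⁴ Pa/m
Geostrophic speed: V_g = |∂P/∂n|/(fρ) = 5.63×10⁻⁴/(1.36×10⁻⁴ × 1.18) = 3.51 m/s
Around a low, centrifugal force acts outward with Coriolis, so pressure-gradient force balances both:
(1/ρ)|∂P/∂n| = fV + V²/R  →  V² + fR·V − fR·V_g = 0
With fR = 1.36×10⁻⁴ × 797×10³ m = 108 m/s:
V = [−fR + √((fR)² + 4 fR V_g)]/2 = [−108 + √(108² + 4×108×3.51)]/2 = 3.4 m/s
Subgeostrophic (V < V_g = 3.51 m/s), as expected around a low.
Converting: 3.4 m/s × 1.944 = 6.61 knots

6.61 knots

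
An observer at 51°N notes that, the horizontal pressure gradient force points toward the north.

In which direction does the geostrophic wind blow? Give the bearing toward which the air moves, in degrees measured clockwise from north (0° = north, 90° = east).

090°

The pressure-gradient force points toward the north (bearing 000°).
Geostrophic balance: in the Northern Hemisphere the Coriolis force deflects motion to the right, so the geostrophic wind blows 90° to the right of the pressure-gradient force (low pressure on the left).
Rotating 000° by 90° clockwise gives 090° — the wind blows toward the east.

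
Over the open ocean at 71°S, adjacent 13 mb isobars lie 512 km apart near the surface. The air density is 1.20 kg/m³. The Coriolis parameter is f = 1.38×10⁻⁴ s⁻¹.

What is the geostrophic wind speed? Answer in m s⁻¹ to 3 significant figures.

15.3 m s⁻¹

Pressure gradient: |∂P/∂n| = 1300 Pa / 512000 m = 2.54×10⁻³ Pa/m
Geostrophic balance (pressure-gradient force = Coriolis force):
V_g = (1/(fρ)) |∂P/∂n| = 2.54×10⁻³ / (1.38×10⁻⁴ × 1.20) = 15.3 m/s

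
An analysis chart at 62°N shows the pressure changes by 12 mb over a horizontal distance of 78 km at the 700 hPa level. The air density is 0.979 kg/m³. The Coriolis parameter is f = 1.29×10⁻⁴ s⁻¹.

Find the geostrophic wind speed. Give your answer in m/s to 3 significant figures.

122 m/s

Pressure gradient: |∂P/∂n| = 1200 Pa / 78000 m = 1.54×10⁻² Pa/m
Geostrophic balance (pressure-gradient force = Coriolis force):
V_g = (1/(fρ)) |∂P/∂n| = 1.54×10⁻² / (1.29×10⁻⁴ × 0.979) = 122 m/s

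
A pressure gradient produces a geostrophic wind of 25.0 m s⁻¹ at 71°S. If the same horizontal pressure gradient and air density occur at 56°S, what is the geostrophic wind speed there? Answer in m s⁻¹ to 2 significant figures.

29 m s⁻¹

With the same pressure gradient and density, V_g ∝ 1/f ∝ 1/sin φ.
V₂ = V₁ · sin φ₁ / sin φ₂ = 25.0 × sin 71° / sin 56°
V₂ = 25.0 × 0.9455/0.8290 = 29 m s⁻¹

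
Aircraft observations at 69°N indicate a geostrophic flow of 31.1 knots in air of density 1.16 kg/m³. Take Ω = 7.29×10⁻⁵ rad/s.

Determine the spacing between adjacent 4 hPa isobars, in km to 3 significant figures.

Coriolis parameter at 69°N:
f = 2Ω sin φ = 2 × 7.29×10⁻⁵ × sin 69° = 1.36×10⁻⁴ s⁻¹
Wind speed in SI: 31.1 knots = 16.0 m/s
Geostrophic balance rearranged: |∂P/∂n| = f ρ V_g
|∂P/∂n| = 1.36×10⁻⁴ × 1.16 × 16.0 = 2.53×10⁻³ Pa/m
Isobar spacing: Δn = ΔP/|∂P/∂n| = 400 Pa / 2.53×10⁻³ Pa/m = 158341 m ≈ 158 km

158 km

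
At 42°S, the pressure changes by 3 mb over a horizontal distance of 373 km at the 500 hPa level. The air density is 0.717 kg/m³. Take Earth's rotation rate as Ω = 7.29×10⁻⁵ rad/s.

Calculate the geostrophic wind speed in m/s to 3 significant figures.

Coriolis parameter at 42°S:
f = 2Ω sin φ = 2 × 7.29×10⁻⁵ × sin 42° = 9.76×10⁻⁵ s⁻¹
Pressure gradient: |∂P/∂n| = 300 Pa / 373000 m = 8.04×10⁻⁴ Pa/m
Geostrophic balance (pressure-gradient force = Coriolis force):
V_g = (1/(fρ)) |∂P/∂n| = 8.04×10⁻⁴ / (9.76×10⁻⁵ × 0.717) = 11.5 m/s

11.5 m/s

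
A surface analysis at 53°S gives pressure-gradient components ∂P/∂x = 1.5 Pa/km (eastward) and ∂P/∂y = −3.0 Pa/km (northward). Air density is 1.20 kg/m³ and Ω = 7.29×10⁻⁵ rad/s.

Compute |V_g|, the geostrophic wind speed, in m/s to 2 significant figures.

24 m/s

Coriolis parameter at 53°S:
f = 2Ω sin φ = 2 × 7.29×10⁻⁵ × sin 53° = 1.16×10⁻⁴ s⁻¹
In the Southern Hemisphere f is negative: f = −1.16×10⁻⁴ s⁻¹.
Component geostrophic relations (x east, y north):
u_g = −(1/(fρ)) ∂P/∂y,  v_g = (1/(fρ)) ∂P/∂x
u_g = −(−3.0×10⁻³)/(−1.16×10⁻⁴ × 1.20) = −21.5 m/s;  v_g = (1.5×10⁻³)/(−1.16×10⁻⁴ × 1.20) = −10.7 m/s
|V_g| = √(u_g² + v_g²) = 24.0 m/s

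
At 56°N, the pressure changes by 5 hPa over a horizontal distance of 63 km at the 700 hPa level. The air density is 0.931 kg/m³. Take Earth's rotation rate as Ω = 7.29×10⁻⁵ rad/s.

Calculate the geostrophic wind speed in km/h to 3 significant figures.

Coriolis parameter at 56°N:
f = 2Ω sin φ = 2 × 7.29×10⁻⁵ × sin 56° = 1.21×10⁻⁴ s⁻¹
Pressure gradient: |∂P/∂n| = 500 Pa / 63000 m = 7.94×10⁻³ Pa/m
Geostrophic balance (pressure-gradient force = Coriolis force):
V_g = (1/(fρ)) |∂P/∂n| = 7.94×10⁻³ / (1.21×10⁻⁴ × 0.931) = 70.5 m/s
Converting: 70.5 m/s × 3.6 = 254 km/h

254 km/h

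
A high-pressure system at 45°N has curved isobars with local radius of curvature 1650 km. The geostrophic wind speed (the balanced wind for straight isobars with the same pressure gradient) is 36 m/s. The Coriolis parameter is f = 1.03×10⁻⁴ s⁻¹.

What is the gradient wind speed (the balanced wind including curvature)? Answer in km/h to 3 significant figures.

186 km/h

Around a high, pressure-gradient force acts outward with centrifugal, so Coriolis balances both:
fV = (1/ρ)|∂P/∂n| + V²/R  →  V² − fR·V + fR·V_g = 0
With fR = 1.03×10⁻⁴ × 1650×10³ m = 170 m/s:
V = [fR − √((fR)² − 4 fR V_g)]/2 = [170 − √(170² − 4×170×36)]/2 = 51.8 m/s
Supergeostrophic (V > V_g = 36 m/s), as expected around a high.
Converting: 51.8 m/s × 3.6 = 186 km/h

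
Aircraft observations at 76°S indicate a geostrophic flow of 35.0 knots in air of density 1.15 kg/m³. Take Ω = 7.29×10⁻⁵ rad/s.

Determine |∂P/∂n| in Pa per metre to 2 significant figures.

2.9×10⁻³ Pa/m

Coriolis parameter at 76°S:
f = 2Ω sin φ = 2 × 7.29×10⁻⁵ × sin 76° = 1.41×10⁻⁴ s⁻¹
Wind speed in SI: 35.0 knots = 18.0 m/s
Geostrophic balance rearranged: |∂P/∂n| = f ρ V_g
|∂P/∂n| = 1.41×10⁻⁴ × 1.15 × 18.0 = 2.93×10⁻³ Pa/m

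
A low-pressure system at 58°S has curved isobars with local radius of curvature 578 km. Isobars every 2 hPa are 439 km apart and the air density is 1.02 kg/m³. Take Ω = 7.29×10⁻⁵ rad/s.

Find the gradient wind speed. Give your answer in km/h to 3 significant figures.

12.4 km/h

Coriolis parameter at 58°S:
f = 2Ω sin φ = 2 × 7.29×10⁻⁵ × sin 58° = 1.24×10⁻⁴ s⁻¹
Pressure gradient: |∂P/∂n| = 200 Pa / 439000 m = 4.56×10⁻⁴ Pa/m
Geostrophic speed: V_g = |∂P/∂n|/(fρ) = 4.56×10⁻⁴/(1.24×10⁻⁴ × 1.02) = 3.61 m/s
Around a low, centrifugal force acts outward with Coriolis, so pressure-gradient force balances both:
(1/ρ)|∂P/∂n| = fV + V²/R  →  V² + fR·V − fR·V_g = 0
With fR = 1.24×10⁻⁴ × 578×10³ m = 71.5 m/s:
V = [−fR + √((fR)² + 4 fR V_g)]/2 = [−71.5 + √(71.5² + 4×71.5×3.61)]/2 = 3.45 m/s
Subgeostrophic (V < V_g = 3.61 m/s), as expected around a low.
Converting: 3.45 m/s × 3.6 = 12.4 km/h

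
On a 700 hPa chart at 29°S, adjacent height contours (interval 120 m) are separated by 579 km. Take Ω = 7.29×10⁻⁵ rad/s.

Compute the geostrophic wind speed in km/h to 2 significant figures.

Coriolis parameter at 29°S:
f = 2Ω sin φ = 2 × 7.29×10⁻⁵ × sin 29° = 7.07×10⁻⁵ s⁻¹
Height gradient: |∂Z/∂n| = 120 m / 579000 m = 2.07×10⁻⁴
On a pressure surface, geostrophic balance gives V_g = (g/f)|∂Z/∂n|:
V_g = 9.81 × 2.07×10⁻⁴ / 7.07×10⁻⁵ = 28.8 m/s
Converting: 28.8 m/s × 3.6 = 100 km/h

100 km/h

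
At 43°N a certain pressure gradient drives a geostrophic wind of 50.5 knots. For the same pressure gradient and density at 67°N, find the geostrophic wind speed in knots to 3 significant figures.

With the same pressure gradient and density, V_g ∝ 1/f ∝ 1/sin φ.
V₂ = V₁ · sin φ₁ / sin φ₂ = 50.5 × sin 43° / sin 67°
V₂ = 50.5 × 0.6820/0.9205 = 37.4 knots

37.4 knots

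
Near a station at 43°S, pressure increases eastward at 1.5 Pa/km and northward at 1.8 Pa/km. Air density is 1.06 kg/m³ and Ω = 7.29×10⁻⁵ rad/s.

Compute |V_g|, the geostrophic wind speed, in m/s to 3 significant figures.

22.2 m/s

Coriolis parameter at 43°S:
f = 2Ω sin φ = 2 × 7.29×10⁻⁵ × sin 43° = 9.94×10⁻⁵ s⁻¹
In the Southern Hemisphere f is negative: f = −9.94×10⁻⁵ s⁻¹.
Component geostrophic relations (x east, y north):
u_g = −(1/(fρ)) ∂P/∂y,  v_g = (1/(fρ)) ∂P/∂x
u_g = −(1.8×10⁻³)/(−9.94×10⁻⁵ × 1.06) = 17.1 m/s;  v_g = (1.5×10⁻³)/(−9.94×10⁻⁵ × 1.06) = −14.2 m/s
|V_g| = √(u_g² + v_g²) = 22.2 m/s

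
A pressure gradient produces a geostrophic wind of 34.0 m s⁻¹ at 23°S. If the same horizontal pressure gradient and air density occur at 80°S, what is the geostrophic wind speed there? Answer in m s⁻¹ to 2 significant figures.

13 m s⁻¹

With the same pressure gradient and density, V_g ∝ 1/f ∝ 1/sin φ.
V₂ = V₁ · sin φ₁ / sin φ₂ = 34.0 × sin 23° / sin 80°
V₂ = 34.0 × 0.3907/0.9848 = 13 m s⁻¹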